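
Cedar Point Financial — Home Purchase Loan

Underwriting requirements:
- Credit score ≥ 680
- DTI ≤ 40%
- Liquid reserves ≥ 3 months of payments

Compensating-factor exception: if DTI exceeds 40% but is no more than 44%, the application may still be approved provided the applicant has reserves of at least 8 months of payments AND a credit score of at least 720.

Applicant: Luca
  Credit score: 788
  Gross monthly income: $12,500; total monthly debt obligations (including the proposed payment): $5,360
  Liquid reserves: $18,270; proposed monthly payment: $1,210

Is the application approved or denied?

Approved

Credit score 788 ≥ 680 (meets base)
DTI: 5,360 ÷ 12,500 = 42.9%, over the 40% base limit.
Reserves: 18,270 ÷ 1,210 = 15.1 months (meets 3-month minimum)
DTI 42.9% is within the 40%–44% exception band; checking compensating factors.
Override check — reserves: 15.1 mo (ok); score: 788 (ok).
Both compensating conditions met → exception applies.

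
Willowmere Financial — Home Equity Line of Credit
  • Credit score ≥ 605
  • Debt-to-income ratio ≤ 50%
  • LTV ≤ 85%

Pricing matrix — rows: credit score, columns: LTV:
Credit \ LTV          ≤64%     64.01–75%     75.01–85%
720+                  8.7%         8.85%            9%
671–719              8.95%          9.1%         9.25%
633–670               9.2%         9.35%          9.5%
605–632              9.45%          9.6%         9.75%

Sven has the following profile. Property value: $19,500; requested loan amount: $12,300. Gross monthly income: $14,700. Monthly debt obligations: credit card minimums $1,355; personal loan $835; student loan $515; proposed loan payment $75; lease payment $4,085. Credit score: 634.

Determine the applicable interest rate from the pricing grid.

Credit score 634 ≥ 605; Total monthly debts = (1,355 + 835 + 515 + 75 + 4,085) = 6,865. DTI: 6,865 ÷ 14,700 = 46.7%, within the 50% cap
Loan-to-value = 12,300/19,500 = 63.1% — pass (85% max)
Score 634 is in the 633–670 band; LTV 63.1% is in the ≤64% band → 9.2%.

9.2%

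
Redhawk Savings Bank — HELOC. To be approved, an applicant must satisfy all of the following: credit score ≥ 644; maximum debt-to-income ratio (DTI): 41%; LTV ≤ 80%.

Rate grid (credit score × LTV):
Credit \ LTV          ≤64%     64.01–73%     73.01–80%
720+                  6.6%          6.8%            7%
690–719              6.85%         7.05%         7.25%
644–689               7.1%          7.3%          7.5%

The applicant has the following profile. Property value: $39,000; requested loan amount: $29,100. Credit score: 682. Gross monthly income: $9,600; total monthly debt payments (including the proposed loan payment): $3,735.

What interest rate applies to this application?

7.5%

Credit score 682 ≥ 644; DTI = 3,735/9,600 = 38.9% ≤ 41%
LTV = 29,100/39,000 = 74.6% ≤ 80%
Score 682 is in the 644–689 band; LTV 74.6% is in the 73.01–80% band → 7.5%.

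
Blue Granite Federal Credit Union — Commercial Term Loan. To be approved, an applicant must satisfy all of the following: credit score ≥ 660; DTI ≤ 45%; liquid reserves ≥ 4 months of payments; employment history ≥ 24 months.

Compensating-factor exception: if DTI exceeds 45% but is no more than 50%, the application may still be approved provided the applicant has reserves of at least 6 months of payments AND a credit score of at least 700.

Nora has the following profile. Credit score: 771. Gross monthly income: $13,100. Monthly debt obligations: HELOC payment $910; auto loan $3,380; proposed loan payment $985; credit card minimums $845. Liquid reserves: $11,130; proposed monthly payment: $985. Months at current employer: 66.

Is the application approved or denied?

Approved

Credit score 771 ≥ 660 (meets base)
Total debts = (910 + 3,380 + 985 + 845) = 6,120. DTI: 6,120 ÷ 13,100 = 46.7%, over the 45% base limit.
Liquid reserves cover 11,130/985 = 11.3 months — ≥ 4 required
Employment 66 ≥ 24 months
DTI 46.7% is within the 45%–50% exception band; checking compensating factors.
Reserves 11.3 ≥ 6 months; credit score 771 ≥ 700.
Both override conditions satisfied; DTI exception granted.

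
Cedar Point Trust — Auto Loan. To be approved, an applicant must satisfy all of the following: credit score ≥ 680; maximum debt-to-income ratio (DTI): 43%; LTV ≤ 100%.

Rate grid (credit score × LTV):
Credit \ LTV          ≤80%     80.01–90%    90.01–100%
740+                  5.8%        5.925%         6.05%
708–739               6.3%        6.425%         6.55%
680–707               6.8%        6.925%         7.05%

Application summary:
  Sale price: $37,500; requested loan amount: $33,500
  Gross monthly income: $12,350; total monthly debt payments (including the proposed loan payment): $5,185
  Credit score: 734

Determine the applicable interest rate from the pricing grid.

6.425%

Credit score 734 ≥ 680; DTI = 5,185/12,350 = 42% ≤ 43%
LTV = 33,500/37,500 = 89.3% ≤ 100%
Row: 734 falls in 708–739. Column: 89.3% falls in 80.01–90%. Rate = 6.425%.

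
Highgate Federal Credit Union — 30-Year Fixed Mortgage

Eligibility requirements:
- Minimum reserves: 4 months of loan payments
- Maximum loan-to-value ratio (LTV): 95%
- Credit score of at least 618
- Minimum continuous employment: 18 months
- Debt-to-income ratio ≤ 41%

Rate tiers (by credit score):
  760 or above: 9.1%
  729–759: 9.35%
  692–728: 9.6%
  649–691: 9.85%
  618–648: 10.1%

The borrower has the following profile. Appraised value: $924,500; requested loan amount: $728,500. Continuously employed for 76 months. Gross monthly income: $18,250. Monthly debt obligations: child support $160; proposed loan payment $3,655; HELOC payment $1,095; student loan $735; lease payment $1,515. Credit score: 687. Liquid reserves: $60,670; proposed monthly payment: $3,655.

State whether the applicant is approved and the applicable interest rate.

Credit score 687 ≥ 618 (meets minimum)
Liquid reserves cover 60,670/3,655 = 16.6 months — ≥ 4 required
Total monthly debts = (160 + 3,655 + 1,095 + 735 + 1,515) = 7,160. Debt-to-income = 7,160/18,250 = 39.2% — meets 41% limit
Employment 76 ≥ 18 months
LTV: 728,500 ÷ 924,500 = 78.8%, within 95% cap
All requirements met. Score 687 falls in the 649–691 tier → 9.85%.

Approved at 9.85%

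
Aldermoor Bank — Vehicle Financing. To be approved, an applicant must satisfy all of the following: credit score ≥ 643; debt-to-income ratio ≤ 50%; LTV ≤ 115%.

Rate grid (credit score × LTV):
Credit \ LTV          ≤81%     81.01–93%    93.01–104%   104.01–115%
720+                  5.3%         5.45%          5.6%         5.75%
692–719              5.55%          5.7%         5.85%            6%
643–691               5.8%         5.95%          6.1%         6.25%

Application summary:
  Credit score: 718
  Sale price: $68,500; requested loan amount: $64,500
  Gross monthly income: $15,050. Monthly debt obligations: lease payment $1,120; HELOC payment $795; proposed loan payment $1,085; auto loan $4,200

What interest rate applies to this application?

5.85%

Credit score 718 ≥ 643; Total monthly debts = (1,120 + 795 + 1,085 + 4,200) = 7,200. DTI: 7,200 ÷ 15,050 = 47.8%, within the 50% cap
LTV: 64,500 ÷ 68,500 = 94.2%, within 115% cap
Row: 718 falls in 692–719. Column: 94.2% falls in 93.01–104%. Rate = 5.85%.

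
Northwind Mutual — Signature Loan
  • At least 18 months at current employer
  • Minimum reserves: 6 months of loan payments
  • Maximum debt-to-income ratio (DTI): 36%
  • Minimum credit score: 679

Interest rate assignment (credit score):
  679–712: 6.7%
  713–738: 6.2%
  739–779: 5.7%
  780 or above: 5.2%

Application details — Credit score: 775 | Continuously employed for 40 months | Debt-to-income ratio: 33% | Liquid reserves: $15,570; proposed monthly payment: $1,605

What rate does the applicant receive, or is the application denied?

Credit score 775 ≥ 679 (meets minimum)
Reserves = 15,570/1,605 = 9.7 months ≥ 6
DTI 33% ≤ 36%
Employment 40 ≥ 18 months
All requirements met. Score 775 falls in the 739–779 tier → 5.7%.

Approved at 5.7%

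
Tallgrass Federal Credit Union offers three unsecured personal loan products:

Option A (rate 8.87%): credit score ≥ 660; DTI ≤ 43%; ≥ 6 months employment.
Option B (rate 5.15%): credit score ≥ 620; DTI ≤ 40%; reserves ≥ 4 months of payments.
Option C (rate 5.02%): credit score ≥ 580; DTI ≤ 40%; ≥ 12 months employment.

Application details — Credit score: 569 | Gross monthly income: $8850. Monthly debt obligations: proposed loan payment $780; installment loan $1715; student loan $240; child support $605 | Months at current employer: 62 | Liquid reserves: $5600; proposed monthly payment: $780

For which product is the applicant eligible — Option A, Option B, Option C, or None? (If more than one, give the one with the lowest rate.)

None

Total debts = (780 + 1,715 + 240 + 605) = 3,340; DTI = 3,340/8,850 = 37.7%.
Reserves = 5,600/780 = 7.2 months.
Option A: score 569 < 660; DTI 37.7% ≤ 43%; employment 62 ≥ 6 mo → does not qualify.
Option B: score 569 < 620; DTI 37.7% ≤ 40%; reserves 7.2 ≥ 4 mo → does not qualify.
Option C: score 569 < 580; DTI 37.7% ≤ 40%; employment 62 ≥ 12 mo → does not qualify.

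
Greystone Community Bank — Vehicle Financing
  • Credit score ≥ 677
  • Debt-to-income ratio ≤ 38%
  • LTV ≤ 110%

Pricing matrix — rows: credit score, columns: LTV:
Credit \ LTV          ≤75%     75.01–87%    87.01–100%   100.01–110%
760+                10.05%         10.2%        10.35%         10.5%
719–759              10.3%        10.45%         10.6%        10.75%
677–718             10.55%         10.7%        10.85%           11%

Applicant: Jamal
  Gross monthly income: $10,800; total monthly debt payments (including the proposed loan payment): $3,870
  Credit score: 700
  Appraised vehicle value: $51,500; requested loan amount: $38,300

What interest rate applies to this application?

Credit score 700 ≥ 677; DTI: 3,870 ÷ 10,800 = 35.8%, within the 38% cap
Loan-to-value = 38,300/51,500 = 74.4% — pass (110% max)
Score 700 is in the 677–718 band; LTV 74.4% is in the ≤75% band → 10.55%.

10.55%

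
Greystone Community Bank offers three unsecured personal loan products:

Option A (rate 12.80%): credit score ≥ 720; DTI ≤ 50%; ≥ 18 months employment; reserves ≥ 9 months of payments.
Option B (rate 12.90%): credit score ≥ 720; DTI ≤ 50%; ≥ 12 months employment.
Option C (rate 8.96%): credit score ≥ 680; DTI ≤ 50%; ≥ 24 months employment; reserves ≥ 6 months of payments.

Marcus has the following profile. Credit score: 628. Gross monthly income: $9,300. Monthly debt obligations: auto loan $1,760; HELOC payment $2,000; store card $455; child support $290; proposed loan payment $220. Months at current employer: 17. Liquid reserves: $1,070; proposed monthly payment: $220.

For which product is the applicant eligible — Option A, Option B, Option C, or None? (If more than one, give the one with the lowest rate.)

Total debts = (1,760 + 2,000 + 455 + 290 + 220) = 4,725; DTI = 4,725/9,300 = 50.8%.
Reserves = 1,070/220 = 4.9 months.
Option A: score 628 < 720; DTI 50.8% > 50%; employment 17 < 18 mo; reserves 4.9 < 9 mo → does not qualify.
Option B: score 628 < 720; DTI 50.8% > 50%; employment 17 ≥ 12 mo → does not qualify.
Option C: score 628 < 680; DTI 50.8% > 50%; employment 17 < 24 mo; reserves 4.9 < 6 mo → does not qualify.

None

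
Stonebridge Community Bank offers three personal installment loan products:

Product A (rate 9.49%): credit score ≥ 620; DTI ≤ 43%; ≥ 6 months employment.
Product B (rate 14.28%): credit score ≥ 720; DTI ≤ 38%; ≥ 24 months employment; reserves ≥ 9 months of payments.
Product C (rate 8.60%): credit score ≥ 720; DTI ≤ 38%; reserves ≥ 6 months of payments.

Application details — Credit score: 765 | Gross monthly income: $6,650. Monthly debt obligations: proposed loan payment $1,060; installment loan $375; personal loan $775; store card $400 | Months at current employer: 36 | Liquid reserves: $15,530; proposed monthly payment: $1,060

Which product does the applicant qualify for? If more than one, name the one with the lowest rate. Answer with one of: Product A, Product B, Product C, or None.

Product A

Total debts = (1,060 + 375 + 775 + 400) = 2,610; DTI = 2,610/6,650 = 39.2%.
Reserves = 15,530/1,060 = 14.7 months.
Product A: score 765 ≥ 620; DTI 39.2% ≤ 43%; employment 36 ≥ 6 mo → qualifies.
Product B: score 765 ≥ 720; DTI 39.2% > 38%; employment 36 ≥ 24 mo; reserves 14.7 ≥ 9 mo → does not qualify.
Product C: score 765 ≥ 720; DTI 39.2% > 38%; reserves 14.7 ≥ 6 mo → does not qualify.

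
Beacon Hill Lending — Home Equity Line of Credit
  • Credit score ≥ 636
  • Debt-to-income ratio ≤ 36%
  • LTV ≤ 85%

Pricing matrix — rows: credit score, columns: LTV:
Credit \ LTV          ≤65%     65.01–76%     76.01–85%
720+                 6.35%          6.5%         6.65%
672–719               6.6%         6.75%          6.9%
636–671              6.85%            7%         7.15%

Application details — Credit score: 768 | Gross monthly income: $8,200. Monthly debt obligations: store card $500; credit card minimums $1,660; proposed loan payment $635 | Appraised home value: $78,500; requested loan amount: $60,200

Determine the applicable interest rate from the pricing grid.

6.65%

Credit score 768 ≥ 636; Total monthly debts = (500 + 1,660 + 635) = 2,795. DTI = 2,795/8,200 = 34.1% ≤ 36%
Loan-to-value = 60,200/78,500 = 76.7% — pass (85% max)
Row: 768 falls in 720+. Column: 76.7% falls in 76.01–85%. Rate = 6.65%.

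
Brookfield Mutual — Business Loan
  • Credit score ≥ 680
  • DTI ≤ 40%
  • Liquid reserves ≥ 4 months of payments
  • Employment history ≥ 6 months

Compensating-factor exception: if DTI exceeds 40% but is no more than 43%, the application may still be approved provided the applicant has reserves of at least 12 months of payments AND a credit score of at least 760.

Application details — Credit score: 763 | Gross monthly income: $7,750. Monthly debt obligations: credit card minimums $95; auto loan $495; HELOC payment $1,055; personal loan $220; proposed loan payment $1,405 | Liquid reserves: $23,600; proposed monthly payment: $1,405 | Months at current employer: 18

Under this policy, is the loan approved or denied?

Approved

Credit score 763 ≥ 680 (meets base)
Total debts = (95 + 495 + 1,055 + 220 + 1,405) = 3,270. DTI: 3,270 ÷ 7,750 = 42.2%, over the 40% base limit.
Reserves = 23,600/1,405 = 16.8 months ≥ 4
Employment 18 ≥ 6 months
DTI 42.2% is within the 40%–43% exception band; checking compensating factors.
Reserves 16.8 ≥ 12 months; credit score 763 ≥ 760.
Both compensating conditions met → exception applies.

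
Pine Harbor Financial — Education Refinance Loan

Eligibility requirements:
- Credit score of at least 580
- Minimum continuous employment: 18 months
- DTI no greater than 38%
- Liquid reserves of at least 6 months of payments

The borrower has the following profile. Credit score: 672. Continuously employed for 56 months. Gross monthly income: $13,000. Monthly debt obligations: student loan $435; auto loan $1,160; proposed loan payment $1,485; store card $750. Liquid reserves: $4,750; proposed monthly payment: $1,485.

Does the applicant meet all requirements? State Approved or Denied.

Denied

Credit score 672 ≥ 580 (meets)
Employment 56 ≥ 18 months
Total monthly debts = (435 + 1,160 + 1,485 + 750) = 3,830. DTI: 3,830 ÷ 13,000 = 29.5%, within the 38% cap
Reserves = 4,750/1,485 = 3.2 months < 6
Fails on reserves.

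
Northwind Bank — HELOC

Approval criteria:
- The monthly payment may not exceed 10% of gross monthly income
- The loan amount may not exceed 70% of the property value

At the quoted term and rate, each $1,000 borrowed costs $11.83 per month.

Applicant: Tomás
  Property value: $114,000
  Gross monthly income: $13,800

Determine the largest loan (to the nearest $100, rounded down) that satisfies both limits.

$79,800

Payment cap: 10% × $13,800 = $1,380/month.
At $11.83 per $1,000, that supports 1,380/11.83 × 1,000 ≈ $116,652 → $116,600.
LTV cap: 70% × $114,000 = $79,800 → $79,800.
Binding constraint: loan-to-value.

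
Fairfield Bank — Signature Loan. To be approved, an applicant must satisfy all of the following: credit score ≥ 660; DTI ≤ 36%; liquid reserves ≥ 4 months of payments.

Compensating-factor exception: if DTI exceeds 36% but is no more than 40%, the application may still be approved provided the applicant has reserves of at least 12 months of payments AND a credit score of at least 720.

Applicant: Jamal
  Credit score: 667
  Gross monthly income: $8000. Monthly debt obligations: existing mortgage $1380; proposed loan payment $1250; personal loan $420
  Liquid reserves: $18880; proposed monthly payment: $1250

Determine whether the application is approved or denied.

Credit score 667 ≥ 660 (meets base)
Total debts = (1,380 + 1,250 + 420) = 3,050. DTI = 3,050/8,000 = 38.1% > 36% — standard DTI limit exceeded.
Liquid reserves cover 18,880/1,250 = 15.1 months — ≥ 4 required
38.1% falls in the override range (36%–40%), so the compensating-factor test applies.
Override check — reserves: 15.1 mo (ok); score: 667 (below 720).
Override conditions not both satisfied; exception does not apply.

Denied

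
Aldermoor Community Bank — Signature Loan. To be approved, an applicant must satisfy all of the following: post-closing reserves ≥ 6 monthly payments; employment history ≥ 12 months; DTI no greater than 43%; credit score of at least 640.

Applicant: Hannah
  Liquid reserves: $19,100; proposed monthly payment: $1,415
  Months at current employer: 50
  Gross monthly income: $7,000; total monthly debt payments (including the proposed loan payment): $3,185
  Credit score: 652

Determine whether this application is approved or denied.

Reserves: 19,100 ÷ 1,415 = 13.5 months (meets 6-month minimum)
Employment 50 ≥ 12 months
DTI = 3,185/7,000 = 45.5% > 43%
Credit score 652 ≥ 640 (meets)
Fails on DTI.

Denied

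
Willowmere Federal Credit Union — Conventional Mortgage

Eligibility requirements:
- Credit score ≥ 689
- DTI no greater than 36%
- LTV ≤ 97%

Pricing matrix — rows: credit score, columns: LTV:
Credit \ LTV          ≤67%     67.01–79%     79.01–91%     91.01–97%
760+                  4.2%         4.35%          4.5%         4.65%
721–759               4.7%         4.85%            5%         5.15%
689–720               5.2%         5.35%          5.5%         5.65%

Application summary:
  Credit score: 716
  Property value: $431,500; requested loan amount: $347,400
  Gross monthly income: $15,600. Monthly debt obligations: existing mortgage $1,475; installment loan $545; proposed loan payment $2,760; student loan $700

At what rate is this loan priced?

5.5%

Credit score 716 ≥ 689; Total monthly debts = (1,475 + 545 + 2,760 + 700) = 5,480. DTI: 5,480 ÷ 15,600 = 35.1%, within the 36% cap
Loan-to-value = 347,400/431,500 = 80.5% — pass (97% max)
Score 716 is in the 689–720 band; LTV 80.5% is in the 79.01–91% band → 5.5%.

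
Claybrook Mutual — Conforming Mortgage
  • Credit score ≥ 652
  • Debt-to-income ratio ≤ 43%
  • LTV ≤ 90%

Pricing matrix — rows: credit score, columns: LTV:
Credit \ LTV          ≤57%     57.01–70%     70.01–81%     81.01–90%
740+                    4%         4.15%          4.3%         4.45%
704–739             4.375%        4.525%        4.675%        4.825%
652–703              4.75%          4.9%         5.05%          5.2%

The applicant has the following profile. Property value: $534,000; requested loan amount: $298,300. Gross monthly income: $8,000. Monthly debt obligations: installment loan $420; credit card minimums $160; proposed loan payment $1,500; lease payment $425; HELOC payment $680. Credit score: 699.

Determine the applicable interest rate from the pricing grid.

Credit score 699 ≥ 652; Total monthly debts = (420 + 160 + 1,500 + 425 + 680) = 3,185. Debt-to-income = 3,185/8,000 = 39.8% — meets 43% limit
LTV: 298,300 ÷ 534,000 = 55.9%, within 90% cap
Credit 699 → row 652–703; LTV 55.9% → column ≤57%. Grid cell → 4.75%.

4.75%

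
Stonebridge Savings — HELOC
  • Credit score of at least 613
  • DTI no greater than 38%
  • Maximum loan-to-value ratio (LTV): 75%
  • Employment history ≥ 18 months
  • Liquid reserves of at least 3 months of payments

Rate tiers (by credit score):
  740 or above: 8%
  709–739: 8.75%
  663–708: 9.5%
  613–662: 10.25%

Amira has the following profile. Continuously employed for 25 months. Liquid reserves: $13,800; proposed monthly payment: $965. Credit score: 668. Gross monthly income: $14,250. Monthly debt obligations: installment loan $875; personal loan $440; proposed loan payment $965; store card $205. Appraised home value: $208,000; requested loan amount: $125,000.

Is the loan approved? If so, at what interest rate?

Approved at 9.5%

Credit score 668 ≥ 613 (meets minimum)
Employment 25 ≥ 18 months
Total monthly debts = (875 + 440 + 965 + 205) = 2,485. Debt-to-income = 2,485/14,250 = 17.4% — meets 38% limit
Reserves: 13,800 ÷ 965 = 14.3 months (meets 3-month minimum)
Loan-to-value = 125,000/208,000 = 60.1% — pass (75% max)
All requirements met. Score 668 falls in the 663–708 tier → 9.5%.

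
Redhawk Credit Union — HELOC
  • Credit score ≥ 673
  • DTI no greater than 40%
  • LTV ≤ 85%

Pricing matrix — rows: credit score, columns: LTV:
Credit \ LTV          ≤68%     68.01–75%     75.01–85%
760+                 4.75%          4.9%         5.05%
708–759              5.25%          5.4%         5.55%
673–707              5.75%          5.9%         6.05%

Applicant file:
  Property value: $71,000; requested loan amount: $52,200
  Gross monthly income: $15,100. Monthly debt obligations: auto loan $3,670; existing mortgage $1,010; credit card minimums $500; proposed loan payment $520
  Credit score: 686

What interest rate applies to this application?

Credit score 686 ≥ 673; Total monthly debts = (3,670 + 1,010 + 500 + 520) = 5,700. DTI = 5,700/15,100 = 37.7% ≤ 40%
LTV: 52,200 ÷ 71,000 = 73.5%, within 85% cap
Score 686 is in the 673–707 band; LTV 73.5% is in the 68.01–75% band → 5.9%.

5.9%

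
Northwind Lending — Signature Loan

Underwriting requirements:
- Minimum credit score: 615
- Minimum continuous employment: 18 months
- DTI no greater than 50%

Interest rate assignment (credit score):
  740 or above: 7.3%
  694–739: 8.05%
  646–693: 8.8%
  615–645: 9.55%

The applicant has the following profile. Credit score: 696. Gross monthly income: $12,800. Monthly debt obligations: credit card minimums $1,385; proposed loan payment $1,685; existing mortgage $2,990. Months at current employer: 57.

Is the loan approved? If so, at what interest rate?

Credit score 696 ≥ 615 (meets minimum)
Total monthly debts = (1,385 + 1,685 + 2,990) = 6,060. Debt-to-income = 6,060/12,800 = 47.3% — meets 50% limit
Employment 57 ≥ 18 months
All requirements met. Score 696 falls in the 694–739 tier → 8.05%.

Approved at 8.05%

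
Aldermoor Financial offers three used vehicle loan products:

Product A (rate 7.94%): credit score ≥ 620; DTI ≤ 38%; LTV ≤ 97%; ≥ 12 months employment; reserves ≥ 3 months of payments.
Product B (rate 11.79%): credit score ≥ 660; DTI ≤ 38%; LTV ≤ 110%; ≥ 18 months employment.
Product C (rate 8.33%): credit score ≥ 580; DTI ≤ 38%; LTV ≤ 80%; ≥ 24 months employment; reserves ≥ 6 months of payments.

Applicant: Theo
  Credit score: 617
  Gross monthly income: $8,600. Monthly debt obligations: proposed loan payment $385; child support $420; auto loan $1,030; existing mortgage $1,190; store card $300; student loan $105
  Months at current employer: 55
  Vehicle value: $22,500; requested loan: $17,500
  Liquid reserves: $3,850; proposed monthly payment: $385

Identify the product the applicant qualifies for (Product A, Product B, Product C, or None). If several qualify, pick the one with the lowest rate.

None

Total debts = (385 + 420 + 1,030 + 1,190 + 300 + 105) = 3,430; DTI = 3,430/8,600 = 39.9%.
LTV = 17,500/22,500 = 77.8%.
Reserves = 3,850/385 = 10.0 months.
Product A: score 617 < 620; DTI 39.9% > 38%; LTV 77.8% ≤ 97%; employment 55 ≥ 12 mo; reserves 10.0 ≥ 3 mo → does not qualify.
Product B: score 617 < 660; DTI 39.9% > 38%; LTV 77.8% ≤ 110%; employment 55 ≥ 18 mo → does not qualify.
Product C: score 617 ≥ 580; DTI 39.9% > 38%; LTV 77.8% ≤ 80%; employment 55 ≥ 24 mo; reserves 10.0 ≥ 6 mo → does not qualify.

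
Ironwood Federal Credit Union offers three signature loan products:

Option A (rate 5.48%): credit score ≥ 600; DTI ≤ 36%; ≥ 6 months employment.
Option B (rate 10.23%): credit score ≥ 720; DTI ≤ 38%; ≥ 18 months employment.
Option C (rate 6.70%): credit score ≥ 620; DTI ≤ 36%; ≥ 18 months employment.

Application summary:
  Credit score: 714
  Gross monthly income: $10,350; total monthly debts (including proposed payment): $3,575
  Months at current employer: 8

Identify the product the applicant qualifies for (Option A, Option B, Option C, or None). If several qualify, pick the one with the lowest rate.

Option A

DTI = 3,575/10,350 = 34.5%.
Option A: score 714 ≥ 600; DTI 34.5% ≤ 36%; employment 8 ≥ 6 mo → qualifies.
Option B: score 714 < 720; DTI 34.5% ≤ 38%; employment 8 < 18 mo → does not qualify.
Option C: score 714 ≥ 620; DTI 34.5% ≤ 36%; employment 8 < 18 mo → does not qualify.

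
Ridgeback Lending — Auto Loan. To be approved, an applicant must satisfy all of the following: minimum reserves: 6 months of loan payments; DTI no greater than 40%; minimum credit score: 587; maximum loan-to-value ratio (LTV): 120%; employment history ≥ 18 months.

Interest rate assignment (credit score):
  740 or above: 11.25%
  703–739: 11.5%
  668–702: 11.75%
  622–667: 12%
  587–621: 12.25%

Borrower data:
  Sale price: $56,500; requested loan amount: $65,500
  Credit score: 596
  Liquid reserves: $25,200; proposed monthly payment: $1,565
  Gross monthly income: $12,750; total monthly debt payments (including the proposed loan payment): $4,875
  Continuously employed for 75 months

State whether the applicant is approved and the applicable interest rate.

Approved at 12.25%

Credit score 596 ≥ 587 (meets minimum)
Employment 75 ≥ 18 months
DTI: 4,875 ÷ 12,750 = 38.2%, within the 40% cap
Reserves: 25,200 ÷ 1,565 = 16.1 months (meets 6-month minimum)
Loan-to-value = 65,500/56,500 = 115.9% — pass (120% max)
All requirements met. Score 596 falls in the 587–621 tier → 12.25%.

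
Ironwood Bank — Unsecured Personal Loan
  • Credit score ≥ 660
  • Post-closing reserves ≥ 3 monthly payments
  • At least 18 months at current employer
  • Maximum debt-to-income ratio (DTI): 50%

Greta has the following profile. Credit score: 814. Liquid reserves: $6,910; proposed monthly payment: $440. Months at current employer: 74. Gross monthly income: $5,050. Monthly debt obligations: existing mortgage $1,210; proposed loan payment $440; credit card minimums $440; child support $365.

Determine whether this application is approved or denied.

Credit score 814 ≥ 660 (meets)
Liquid reserves cover 6,910/440 = 15.7 months — ≥ 3 required
Employment 74 ≥ 18 months
Total monthly debts = (1,210 + 440 + 440 + 365) = 2,455. DTI = 2,455/5,050 = 48.6% ≤ 50%
All criteria satisfied.

Approved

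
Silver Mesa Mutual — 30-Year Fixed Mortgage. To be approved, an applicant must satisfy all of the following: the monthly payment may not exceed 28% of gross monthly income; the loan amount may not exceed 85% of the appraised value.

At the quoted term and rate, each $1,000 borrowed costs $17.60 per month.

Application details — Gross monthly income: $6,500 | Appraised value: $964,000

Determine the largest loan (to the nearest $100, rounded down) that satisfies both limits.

$103,400

Payment cap: 28% × $6,500 = $1,820/month.
At $17.60 per $1,000, that supports 1,820/17.60 × 1,000 ≈ $103,409 → $103,400.
LTV cap: 85% × $964,000 = $819,400 → $819,400.
Binding constraint: payment-to-income.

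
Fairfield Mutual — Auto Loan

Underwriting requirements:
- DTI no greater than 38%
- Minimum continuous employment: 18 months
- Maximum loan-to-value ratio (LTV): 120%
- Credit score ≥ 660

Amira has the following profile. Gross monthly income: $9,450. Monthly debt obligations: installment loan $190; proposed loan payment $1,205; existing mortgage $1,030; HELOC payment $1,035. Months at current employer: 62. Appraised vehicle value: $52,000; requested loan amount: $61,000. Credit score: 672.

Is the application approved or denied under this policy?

Total monthly debts = (190 + 1,205 + 1,030 + 1,035) = 3,460. DTI = 3,460/9,450 = 36.6% ≤ 38%
Employment 62 ≥ 18 months
Loan-to-value = 61,000/52,000 = 117.3% — pass (120% max)
Credit score 672 ≥ 660 (meets)
All criteria satisfied.

Approved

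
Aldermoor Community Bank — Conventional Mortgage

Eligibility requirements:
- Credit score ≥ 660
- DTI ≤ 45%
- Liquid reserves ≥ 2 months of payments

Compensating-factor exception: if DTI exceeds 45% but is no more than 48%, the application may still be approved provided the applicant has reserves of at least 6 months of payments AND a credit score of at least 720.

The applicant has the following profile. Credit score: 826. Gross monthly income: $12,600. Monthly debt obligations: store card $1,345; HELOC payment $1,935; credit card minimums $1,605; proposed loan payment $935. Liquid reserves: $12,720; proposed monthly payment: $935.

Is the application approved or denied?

Credit score 826 ≥ 660 (meets base)
Total debts = (1,345 + 1,935 + 1,605 + 935) = 5,820. DTI: 5,820 ÷ 12,600 = 46.2%, over the 45% base limit.
Reserves = 12,720/935 = 13.6 months ≥ 2
DTI 46.2% is within the 45%–48% exception band; checking compensating factors.
Override check — reserves: 13.6 mo (ok); score: 826 (ok).
Both override conditions satisfied; DTI exception granted.

Approved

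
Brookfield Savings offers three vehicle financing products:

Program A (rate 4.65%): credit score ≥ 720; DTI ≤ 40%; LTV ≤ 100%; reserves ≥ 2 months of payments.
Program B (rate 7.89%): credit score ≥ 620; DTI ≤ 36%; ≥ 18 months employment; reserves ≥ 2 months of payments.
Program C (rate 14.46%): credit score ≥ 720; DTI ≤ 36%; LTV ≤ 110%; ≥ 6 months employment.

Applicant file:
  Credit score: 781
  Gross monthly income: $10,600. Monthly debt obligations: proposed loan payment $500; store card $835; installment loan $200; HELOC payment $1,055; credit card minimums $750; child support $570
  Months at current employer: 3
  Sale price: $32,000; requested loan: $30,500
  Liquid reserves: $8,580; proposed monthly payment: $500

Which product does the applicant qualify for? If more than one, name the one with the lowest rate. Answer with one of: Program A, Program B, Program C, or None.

Total debts = (500 + 835 + 200 + 1,055 + 750 + 570) = 3,910; DTI = 3,910/10,600 = 36.9%.
LTV = 30,500/32,000 = 95.3%.
Reserves = 8,580/500 = 17.2 months.
Program A: score 781 ≥ 720; DTI 36.9% ≤ 40%; LTV 95.3% ≤ 100%; reserves 17.2 ≥ 2 mo → qualifies.
Program B: score 781 ≥ 620; DTI 36.9% > 36%; employment 3 < 18 mo; reserves 17.2 ≥ 2 mo → does not qualify.
Program C: score 781 ≥ 720; DTI 36.9% > 36%; LTV 95.3% ≤ 110%; employment 3 < 6 mo → does not qualify.

Program A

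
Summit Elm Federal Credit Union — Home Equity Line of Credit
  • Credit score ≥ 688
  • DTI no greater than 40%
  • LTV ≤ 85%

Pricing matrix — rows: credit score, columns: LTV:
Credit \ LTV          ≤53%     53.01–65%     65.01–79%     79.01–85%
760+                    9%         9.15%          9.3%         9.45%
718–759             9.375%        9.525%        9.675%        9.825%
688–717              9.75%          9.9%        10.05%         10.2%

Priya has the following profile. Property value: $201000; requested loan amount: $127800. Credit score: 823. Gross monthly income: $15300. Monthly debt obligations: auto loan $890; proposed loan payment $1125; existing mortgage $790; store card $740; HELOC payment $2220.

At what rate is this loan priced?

9.15%

Credit score 823 ≥ 688; Total monthly debts = (890 + 1,125 + 790 + 740 + 2,220) = 5,765. Debt-to-income = 5,765/15,300 = 37.7% — meets 40% limit
LTV: 127,800 ÷ 201,000 = 63.6%, within 85% cap
Score 823 is in the 760+ band; LTV 63.6% is in the 53.01–65% band → 9.15%.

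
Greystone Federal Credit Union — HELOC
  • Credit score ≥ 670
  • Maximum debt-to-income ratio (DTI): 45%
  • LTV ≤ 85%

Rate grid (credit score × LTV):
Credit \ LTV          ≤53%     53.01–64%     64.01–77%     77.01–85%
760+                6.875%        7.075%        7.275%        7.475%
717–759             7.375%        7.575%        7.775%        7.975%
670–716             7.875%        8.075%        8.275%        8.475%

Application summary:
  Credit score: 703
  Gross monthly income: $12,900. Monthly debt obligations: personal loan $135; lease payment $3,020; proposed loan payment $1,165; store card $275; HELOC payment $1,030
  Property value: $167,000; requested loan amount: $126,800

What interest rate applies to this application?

Credit score 703 ≥ 670; Total monthly debts = (135 + 3,020 + 1,165 + 275 + 1,030) = 5,625. DTI: 5,625 ÷ 12,900 = 43.6%, within the 45% cap
Loan-to-value = 126,800/167,000 = 75.9% — pass (85% max)
Score 703 is in the 670–716 band; LTV 75.9% is in the 64.01–77% band → 8.275%.

8.275%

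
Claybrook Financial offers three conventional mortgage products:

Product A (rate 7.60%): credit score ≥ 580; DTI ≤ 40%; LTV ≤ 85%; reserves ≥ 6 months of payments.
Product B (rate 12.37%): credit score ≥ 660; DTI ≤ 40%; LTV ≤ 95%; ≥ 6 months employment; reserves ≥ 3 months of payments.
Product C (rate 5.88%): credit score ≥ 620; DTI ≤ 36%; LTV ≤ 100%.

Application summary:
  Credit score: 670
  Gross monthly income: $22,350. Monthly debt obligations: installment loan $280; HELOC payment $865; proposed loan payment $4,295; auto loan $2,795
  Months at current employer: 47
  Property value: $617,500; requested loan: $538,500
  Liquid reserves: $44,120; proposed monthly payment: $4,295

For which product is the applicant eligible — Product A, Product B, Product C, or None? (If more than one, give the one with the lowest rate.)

Total debts = (280 + 865 + 4,295 + 2,795) = 8,235; DTI = 8,235/22,350 = 36.8%.
LTV = 538,500/617,500 = 87.2%.
Reserves = 44,120/4,295 = 10.3 months.
Product A: score 670 ≥ 580; DTI 36.8% ≤ 40%; LTV 87.2% > 85%; reserves 10.3 ≥ 6 mo → does not qualify.
Product B: score 670 ≥ 660; DTI 36.8% ≤ 40%; LTV 87.2% ≤ 95%; employment 47 ≥ 6 mo; reserves 10.3 ≥ 3 mo → qualifies.
Product C: score 670 ≥ 620; DTI 36.8% > 36%; LTV 87.2% ≤ 100% → does not qualify.

Product B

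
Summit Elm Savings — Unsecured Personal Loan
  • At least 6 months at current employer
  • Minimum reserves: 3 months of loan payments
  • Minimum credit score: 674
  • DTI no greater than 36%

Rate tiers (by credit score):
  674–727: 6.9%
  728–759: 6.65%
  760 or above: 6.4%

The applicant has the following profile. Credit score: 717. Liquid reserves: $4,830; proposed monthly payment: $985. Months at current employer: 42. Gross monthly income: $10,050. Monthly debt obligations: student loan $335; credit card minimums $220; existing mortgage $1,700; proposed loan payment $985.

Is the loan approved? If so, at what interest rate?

Approved at 6.9%

Credit score 717 ≥ 674 (meets minimum)
Employment 42 ≥ 6 months
Total monthly debts = (335 + 220 + 1,700 + 985) = 3,240. Debt-to-income = 3,240/10,050 = 32.2% — meets 36% limit
Liquid reserves cover 4,830/985 = 4.9 months — ≥ 3 required
All requirements met. Score 717 falls in the 674–727 tier → 6.9%.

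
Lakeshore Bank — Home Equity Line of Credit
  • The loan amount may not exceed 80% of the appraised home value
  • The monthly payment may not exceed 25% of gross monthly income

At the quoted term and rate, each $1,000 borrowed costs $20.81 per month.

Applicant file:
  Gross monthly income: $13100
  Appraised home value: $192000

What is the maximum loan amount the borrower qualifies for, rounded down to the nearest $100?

$153,600

Payment cap: 25% × $13,100 = $3,275/month.
At $20.81 per $1,000, that supports 3,275/20.81 × 1,000 ≈ $157,376 → $157,300.
LTV cap: 80% × $192,000 = $153,600 → $153,600.
Binding constraint: loan-to-value.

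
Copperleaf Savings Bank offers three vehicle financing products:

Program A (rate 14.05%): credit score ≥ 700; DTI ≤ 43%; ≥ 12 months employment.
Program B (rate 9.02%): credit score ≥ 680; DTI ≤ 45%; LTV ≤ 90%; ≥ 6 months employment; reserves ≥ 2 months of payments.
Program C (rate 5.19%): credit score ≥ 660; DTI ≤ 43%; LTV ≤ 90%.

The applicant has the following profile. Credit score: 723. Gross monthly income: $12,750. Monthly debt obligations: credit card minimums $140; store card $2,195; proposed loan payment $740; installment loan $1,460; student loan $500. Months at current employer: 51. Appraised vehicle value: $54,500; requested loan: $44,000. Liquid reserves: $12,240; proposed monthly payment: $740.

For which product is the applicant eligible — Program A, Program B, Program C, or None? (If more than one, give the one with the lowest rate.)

Total debts = (140 + 2,195 + 740 + 1,460 + 500) = 5,035; DTI = 5,035/12,750 = 39.5%.
LTV = 44,000/54,500 = 80.7%.
Reserves = 12,240/740 = 16.5 months.
Program A: score 723 ≥ 700; DTI 39.5% ≤ 43%; employment 51 ≥ 12 mo → qualifies.
Program B: score 723 ≥ 680; DTI 39.5% ≤ 45%; LTV 80.7% ≤ 90%; employment 51 ≥ 6 mo; reserves 16.5 ≥ 2 mo → qualifies.
Program C: score 723 ≥ 660; DTI 39.5% ≤ 43%; LTV 80.7% ≤ 90% → qualifies.
Qualifying: Program A, Program B, Program C. Lowest rate is 5.19% → Program C.

Program C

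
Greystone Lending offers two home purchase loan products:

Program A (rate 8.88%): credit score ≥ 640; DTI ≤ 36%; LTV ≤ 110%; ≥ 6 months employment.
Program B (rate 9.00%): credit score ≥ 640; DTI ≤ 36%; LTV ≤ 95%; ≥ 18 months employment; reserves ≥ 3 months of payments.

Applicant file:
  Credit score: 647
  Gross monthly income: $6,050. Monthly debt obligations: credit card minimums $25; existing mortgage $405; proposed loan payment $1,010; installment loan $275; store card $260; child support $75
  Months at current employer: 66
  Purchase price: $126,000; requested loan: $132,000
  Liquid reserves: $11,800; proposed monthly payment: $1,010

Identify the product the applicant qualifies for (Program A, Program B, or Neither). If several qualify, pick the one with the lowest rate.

Program A

Total debts = (25 + 405 + 1,010 + 275 + 260 + 75) = 2,050; DTI = 2,050/6,050 = 33.9%.
LTV = 132,000/126,000 = 104.8%.
Reserves = 11,800/1,010 = 11.7 months.
Program A: score 647 ≥ 640; DTI 33.9% ≤ 36%; LTV 104.8% ≤ 110%; employment 66 ≥ 6 mo → qualifies.
Program B: score 647 ≥ 640; DTI 33.9% ≤ 36%; LTV 104.8% > 95%; employment 66 ≥ 18 mo; reserves 11.7 ≥ 3 mo → does not qualify.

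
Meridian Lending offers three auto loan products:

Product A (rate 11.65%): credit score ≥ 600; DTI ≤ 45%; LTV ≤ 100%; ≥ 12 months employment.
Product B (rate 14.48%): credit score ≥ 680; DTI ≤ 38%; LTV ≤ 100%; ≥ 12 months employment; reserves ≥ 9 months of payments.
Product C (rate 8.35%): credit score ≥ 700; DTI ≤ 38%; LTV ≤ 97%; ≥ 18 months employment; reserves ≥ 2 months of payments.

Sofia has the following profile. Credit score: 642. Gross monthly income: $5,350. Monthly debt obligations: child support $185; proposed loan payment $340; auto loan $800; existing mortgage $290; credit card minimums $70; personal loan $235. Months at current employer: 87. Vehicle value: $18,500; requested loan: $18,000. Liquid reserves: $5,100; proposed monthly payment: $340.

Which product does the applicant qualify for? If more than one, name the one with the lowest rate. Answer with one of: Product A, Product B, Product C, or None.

Product A

Total debts = (185 + 340 + 800 + 290 + 70 + 235) = 1,920; DTI = 1,920/5,350 = 35.9%.
LTV = 18,000/18,500 = 97.3%.
Reserves = 5,100/340 = 15.0 months.
Product A: score 642 ≥ 600; DTI 35.9% ≤ 45%; LTV 97.3% ≤ 100%; employment 87 ≥ 12 mo → qualifies.
Product B: score 642 < 680; DTI 35.9% ≤ 38%; LTV 97.3% ≤ 100%; employment 87 ≥ 12 mo; reserves 15.0 ≥ 9 mo → does not qualify.
Product C: score 642 < 700; DTI 35.9% ≤ 38%; LTV 97.3% > 97%; employment 87 ≥ 18 mo; reserves 15.0 ≥ 2 mo → does not qualify.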